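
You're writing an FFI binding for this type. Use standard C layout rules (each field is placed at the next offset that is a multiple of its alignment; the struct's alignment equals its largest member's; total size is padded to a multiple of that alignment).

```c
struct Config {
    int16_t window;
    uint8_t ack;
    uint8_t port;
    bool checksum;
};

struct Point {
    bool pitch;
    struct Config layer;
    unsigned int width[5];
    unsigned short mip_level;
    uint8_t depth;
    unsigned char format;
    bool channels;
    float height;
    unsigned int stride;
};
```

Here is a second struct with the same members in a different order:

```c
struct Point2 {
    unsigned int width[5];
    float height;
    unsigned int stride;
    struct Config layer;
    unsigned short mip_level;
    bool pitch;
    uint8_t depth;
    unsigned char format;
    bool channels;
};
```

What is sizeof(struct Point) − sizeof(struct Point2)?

4

Config: window at 0 (size 2, align 2) → ends 2; ack at 2 (size 1, align 1) → ends 3; port at 3 (size 1, align 1) → ends 4; checksum at 4 (size 1, align 1) → ends 5; tail pad 1 to reach multiple of 2; total 6 bytes, alignment 2
pitch at 0 (size 1, align 1) → ends 1
pad 1 to align 2 for layer
layer at 2 (size 6, align 2) → ends 8
width at 8 (size 20, align 4) → ends 28
mip_level at 28 (size 2, align 2) → ends 30
depth at 30 (size 1, align 1) → ends 31
format at 31 (size 1, align 1) → ends 32
channels at 32 (size 1, align 1) → ends 33
pad 3 to align 4 for height
height at 36 (size 4, align 4) → ends 40
stride at 40 (size 4, align 4) → ends 44
total 44 bytes, alignment 4
— Point2 —
width at 0 (size 20, align 4) → ends 20
height at 20 (size 4, align 4) → ends 24
stride at 24 (size 4, align 4) → ends 28
layer at 28 (size 6, align 2) → ends 34
mip_level at 34 (size 2, align 2) → ends 36
pitch at 36 (size 1, align 1) → ends 37
depth at 37 (size 1, align 1) → ends 38
format at 38 (size 1, align 1) → ends 39
channels at 39 (size 1, align 1) → ends 40
total 40 bytes, alignment 4
44 − 40 = 4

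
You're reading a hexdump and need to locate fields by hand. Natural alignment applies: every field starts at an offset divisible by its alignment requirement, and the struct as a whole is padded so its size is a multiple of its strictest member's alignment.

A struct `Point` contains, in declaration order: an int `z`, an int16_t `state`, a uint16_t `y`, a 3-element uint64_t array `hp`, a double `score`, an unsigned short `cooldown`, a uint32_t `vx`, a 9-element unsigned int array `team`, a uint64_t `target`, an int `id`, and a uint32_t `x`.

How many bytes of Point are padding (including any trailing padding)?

0..4  z  (4B, 4-aligned)
4..6  state  (2B, 2-aligned)
6..8  y  (2B, 2-aligned)
8..32  hp  (24B, 8-aligned)
32..40  score  (8B, 8-aligned)
40..42  cooldown  (2B, 2-aligned)
42..44  -- padding (2B)
44..48  vx  (4B, 4-aligned)
48..84  team  (36B, 4-aligned)
84..88  -- padding (4B)
88..96  target  (8B, 8-aligned)
96..100  id  (4B, 4-aligned)
100..104  x  (4B, 4-aligned)
sizeof = 104, alignof = 8
data bytes 98, size 104 → padding 6

6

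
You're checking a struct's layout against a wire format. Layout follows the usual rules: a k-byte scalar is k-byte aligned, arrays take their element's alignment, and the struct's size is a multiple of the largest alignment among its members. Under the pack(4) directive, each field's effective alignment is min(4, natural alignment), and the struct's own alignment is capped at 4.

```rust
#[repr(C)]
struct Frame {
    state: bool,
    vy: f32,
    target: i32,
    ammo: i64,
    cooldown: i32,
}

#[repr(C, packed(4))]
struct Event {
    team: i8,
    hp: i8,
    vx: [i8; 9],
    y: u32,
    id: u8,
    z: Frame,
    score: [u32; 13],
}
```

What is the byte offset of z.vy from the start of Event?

24

Frame: @0: state [1B, align 1] → 1; +3 pad (align 4); @4: vy [4B, align 4] → 8; @8: target [4B, align 4] → 12; +4 pad (align 8); @16: ammo [8B, align 8] → 24; @24: cooldown [4B, align 4] → 28; +4 tail pad (align 8); size 32, align 8
@0: team [1B, align 1] → 1
@1: hp [1B, align 1] → 2
@2: vx [9B, align 1] → 11
+1 pad (align 4)
@12: y [4B, align 4] → 16
@16: id [1B, align 1] → 17
+3 pad (align 4)
@20: z [32B, align 4] → 52
within Frame: vy at 4
20 + 4 = 24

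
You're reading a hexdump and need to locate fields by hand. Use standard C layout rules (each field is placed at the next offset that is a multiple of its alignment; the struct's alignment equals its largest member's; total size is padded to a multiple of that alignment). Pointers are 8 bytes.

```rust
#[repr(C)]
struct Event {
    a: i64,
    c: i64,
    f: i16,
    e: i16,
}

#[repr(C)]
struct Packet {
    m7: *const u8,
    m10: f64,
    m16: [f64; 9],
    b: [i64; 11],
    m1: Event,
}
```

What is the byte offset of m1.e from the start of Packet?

194

Event: @0: a [8B, align 8] → 8; @8: c [8B, align 8] → 16; @16: f [2B, align 2] → 18; @18: e [2B, align 2] → 20; +4 tail pad (align 8); size 24, align 8
@0: m7 [8B, align 8] → 8
@8: m10 [8B, align 8] → 16
@16: m16 [72B, align 8] → 88
@88: b [88B, align 8] → 176
@176: m1 [24B, align 8] → 200
within Event: e at 18
176 + 18 = 194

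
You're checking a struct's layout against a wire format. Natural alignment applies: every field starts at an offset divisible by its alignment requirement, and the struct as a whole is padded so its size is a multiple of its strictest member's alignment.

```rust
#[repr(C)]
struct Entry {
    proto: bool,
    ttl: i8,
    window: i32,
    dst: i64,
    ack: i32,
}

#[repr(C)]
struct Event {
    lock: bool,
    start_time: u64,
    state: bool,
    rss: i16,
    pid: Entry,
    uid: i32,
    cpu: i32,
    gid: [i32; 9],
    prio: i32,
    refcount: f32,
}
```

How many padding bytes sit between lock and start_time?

Entry: @0: proto [1B, align 1] → 1; @1: ttl [1B, align 1] → 2; +2 pad (align 4); @4: window [4B, align 4] → 8; @8: dst [8B, align 8] → 16; @16: ack [4B, align 4] → 20; +4 tail pad (align 8); size 24, align 8
@0: lock [1B, align 1] → 1
+7 pad (align 8)
@8: start_time [8B, align 8] → 16

7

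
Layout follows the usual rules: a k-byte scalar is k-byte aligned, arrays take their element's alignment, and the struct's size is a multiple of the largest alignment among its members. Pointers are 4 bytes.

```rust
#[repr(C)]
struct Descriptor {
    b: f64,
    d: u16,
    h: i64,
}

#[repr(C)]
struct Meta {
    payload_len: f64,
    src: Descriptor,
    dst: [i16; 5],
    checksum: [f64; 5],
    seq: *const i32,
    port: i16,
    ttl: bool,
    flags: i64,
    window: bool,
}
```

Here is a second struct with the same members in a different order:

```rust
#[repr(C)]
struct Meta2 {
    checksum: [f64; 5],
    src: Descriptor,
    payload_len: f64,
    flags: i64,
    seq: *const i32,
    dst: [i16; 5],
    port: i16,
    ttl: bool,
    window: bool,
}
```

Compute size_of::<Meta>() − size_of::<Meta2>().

Descriptor: b at 0 (size 8, align 8) → ends 8; d at 8 (size 2, align 2) → ends 10; pad 6 to align 8 for h; h at 16 (size 8, align 8) → ends 24; total 24 bytes, alignment 8
payload_len at 0 (size 8, align 8) → ends 8
src at 8 (size 24, align 8) → ends 32
dst at 32 (size 10, align 2) → ends 42
pad 6 to align 8 for checksum
checksum at 48 (size 40, align 8) → ends 88
seq at 88 (size 4, align 4) → ends 92
port at 92 (size 2, align 2) → ends 94
ttl at 94 (size 1, align 1) → ends 95
pad 1 to align 8 for flags
flags at 96 (size 8, align 8) → ends 104
window at 104 (size 1, align 1) → ends 105
tail pad 7 to reach multiple of 8
total 112 bytes, alignment 8
— Meta2 —
checksum at 0 (size 40, align 8) → ends 40
src at 40 (size 24, align 8) → ends 64
payload_len at 64 (size 8, align 8) → ends 72
flags at 72 (size 8, align 8) → ends 80
seq at 80 (size 4, align 4) → ends 84
dst at 84 (size 10, align 2) → ends 94
port at 94 (size 2, align 2) → ends 96
ttl at 96 (size 1, align 1) → ends 97
window at 97 (size 1, align 1) → ends 98
tail pad 6 to reach multiple of 8
total 104 bytes, alignment 8
112 − 104 = 8

8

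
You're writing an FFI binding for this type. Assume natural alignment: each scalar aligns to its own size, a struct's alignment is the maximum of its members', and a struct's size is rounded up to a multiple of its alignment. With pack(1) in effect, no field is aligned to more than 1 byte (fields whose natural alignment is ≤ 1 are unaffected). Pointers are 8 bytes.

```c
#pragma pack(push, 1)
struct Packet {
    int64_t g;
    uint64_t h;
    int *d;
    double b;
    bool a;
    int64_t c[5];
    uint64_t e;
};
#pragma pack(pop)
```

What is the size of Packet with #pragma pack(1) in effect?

81

0..8  g  (8B, 1-aligned)
8..16  h  (8B, 1-aligned)
16..24  d  (8B, 1-aligned)
24..32  b  (8B, 1-aligned)
32..33  a  (1B, 1-aligned)
33..73  c  (40B, 1-aligned)
73..81  e  (8B, 1-aligned)
sizeof = 81, alignof = 1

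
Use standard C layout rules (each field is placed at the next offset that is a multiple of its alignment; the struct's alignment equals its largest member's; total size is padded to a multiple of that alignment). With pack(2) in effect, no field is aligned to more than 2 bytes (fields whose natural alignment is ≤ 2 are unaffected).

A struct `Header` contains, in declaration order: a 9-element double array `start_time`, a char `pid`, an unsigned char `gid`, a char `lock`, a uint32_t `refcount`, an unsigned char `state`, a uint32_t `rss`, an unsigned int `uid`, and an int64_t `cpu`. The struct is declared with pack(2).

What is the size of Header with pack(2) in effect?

@0: start_time [72B, align 2] → 72
@72: pid [1B, align 1] → 73
@73: gid [1B, align 1] → 74
@74: lock [1B, align 1] → 75
+1 pad (align 2)
@76: refcount [4B, align 2] → 80
@80: state [1B, align 1] → 81
+1 pad (align 2)
@82: rss [4B, align 2] → 86
@86: uid [4B, align 2] → 90
@90: cpu [8B, align 2] → 98
size 98, align 2

98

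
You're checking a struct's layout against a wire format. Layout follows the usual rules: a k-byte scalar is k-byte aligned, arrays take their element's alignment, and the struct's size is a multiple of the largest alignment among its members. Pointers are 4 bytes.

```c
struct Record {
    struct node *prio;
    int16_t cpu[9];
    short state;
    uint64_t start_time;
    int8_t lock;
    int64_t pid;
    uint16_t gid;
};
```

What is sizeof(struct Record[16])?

0..4  prio  (4B, 4-aligned)
4..22  cpu  (18B, 2-aligned)
22..24  state  (2B, 2-aligned)
24..32  start_time  (8B, 8-aligned)
32..33  lock  (1B, 1-aligned)
33..40  -- padding (7B)
40..48  pid  (8B, 8-aligned)
48..50  gid  (2B, 2-aligned)
50..56  -- tail padding (6B)
sizeof = 56, alignof = 8
array of 16: 16 × 56 = 896

896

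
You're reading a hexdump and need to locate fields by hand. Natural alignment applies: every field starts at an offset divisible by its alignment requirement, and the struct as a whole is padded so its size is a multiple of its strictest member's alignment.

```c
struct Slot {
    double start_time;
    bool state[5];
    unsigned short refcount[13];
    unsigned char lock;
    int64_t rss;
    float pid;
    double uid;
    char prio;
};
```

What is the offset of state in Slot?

0..8  start_time  (8B, 8-aligned)
8..13  state  (5B, 1-aligned)

8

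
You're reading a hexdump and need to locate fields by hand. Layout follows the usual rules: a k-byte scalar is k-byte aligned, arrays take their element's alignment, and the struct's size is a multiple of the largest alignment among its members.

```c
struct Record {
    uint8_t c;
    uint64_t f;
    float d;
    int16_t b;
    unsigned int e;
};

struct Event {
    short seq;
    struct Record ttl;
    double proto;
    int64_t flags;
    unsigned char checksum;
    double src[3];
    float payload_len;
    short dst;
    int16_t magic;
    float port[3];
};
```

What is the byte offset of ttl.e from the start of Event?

Record: 0..1  c  (1B, 1-aligned); 1..8  -- padding (7B); 8..16  f  (8B, 8-aligned); 16..20  d  (4B, 4-aligned); 20..22  b  (2B, 2-aligned); 22..24  -- padding (2B); 24..28  e  (4B, 4-aligned); 28..32  -- tail padding (4B); sizeof = 32, alignof = 8
0..2  seq  (2B, 2-aligned)
2..8  -- padding (6B)
8..40  ttl  (32B, 8-aligned)
within Record: e at 24
8 + 24 = 32

32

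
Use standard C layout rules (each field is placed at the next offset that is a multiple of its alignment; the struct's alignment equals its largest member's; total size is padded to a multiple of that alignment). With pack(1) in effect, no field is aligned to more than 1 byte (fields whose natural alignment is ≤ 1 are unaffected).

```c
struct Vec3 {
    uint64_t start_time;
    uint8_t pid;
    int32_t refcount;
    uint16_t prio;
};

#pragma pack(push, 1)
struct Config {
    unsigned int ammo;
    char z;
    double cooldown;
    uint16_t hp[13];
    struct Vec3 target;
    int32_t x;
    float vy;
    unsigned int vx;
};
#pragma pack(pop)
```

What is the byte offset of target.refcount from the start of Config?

Vec3: start_time at 0 (size 8, align 8) → ends 8; pid at 8 (size 1, align 1) → ends 9; pad 3 to align 4 for refcount; refcount at 12 (size 4, align 4) → ends 16; prio at 16 (size 2, align 2) → ends 18; tail pad 6 to reach multiple of 8; total 24 bytes, alignment 8
ammo at 0 (size 4, align 1) → ends 4
z at 4 (size 1, align 1) → ends 5
cooldown at 5 (size 8, align 1) → ends 13
hp at 13 (size 26, align 1) → ends 39
target at 39 (size 24, align 1) → ends 63
within Vec3: refcount at 12
39 + 12 = 51

51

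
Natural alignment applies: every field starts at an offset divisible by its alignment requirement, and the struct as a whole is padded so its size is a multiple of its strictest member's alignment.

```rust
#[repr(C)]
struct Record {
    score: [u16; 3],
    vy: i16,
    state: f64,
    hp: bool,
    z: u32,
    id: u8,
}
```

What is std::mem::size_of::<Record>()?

@0: score [6B, align 2] → 6
@6: vy [2B, align 2] → 8
@8: state [8B, align 8] → 16
@16: hp [1B, align 1] → 17
+3 pad (align 4)
@20: z [4B, align 4] → 24
@24: id [1B, align 1] → 25
+7 tail pad (align 8)
size 32, align 8

32 bytes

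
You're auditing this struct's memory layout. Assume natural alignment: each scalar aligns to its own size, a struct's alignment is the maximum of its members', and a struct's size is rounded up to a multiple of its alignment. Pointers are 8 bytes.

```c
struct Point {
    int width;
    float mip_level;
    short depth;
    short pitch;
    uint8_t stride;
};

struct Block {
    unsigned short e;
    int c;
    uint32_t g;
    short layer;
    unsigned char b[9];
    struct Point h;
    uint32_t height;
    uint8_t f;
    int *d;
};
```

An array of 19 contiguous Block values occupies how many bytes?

1064

Point: width at 0 (size 4, align 4) → ends 4; mip_level at 4 (size 4, align 4) → ends 8; depth at 8 (size 2, align 2) → ends 10; pitch at 10 (size 2, align 2) → ends 12; stride at 12 (size 1, align 1) → ends 13; tail pad 3 to reach multiple of 4; total 16 bytes, alignment 4
e at 0 (size 2, align 2) → ends 2
pad 2 to align 4 for c
c at 4 (size 4, align 4) → ends 8
g at 8 (size 4, align 4) → ends 12
layer at 12 (size 2, align 2) → ends 14
b at 14 (size 9, align 1) → ends 23
pad 1 to align 4 for h
h at 24 (size 16, align 4) → ends 40
height at 40 (size 4, align 4) → ends 44
f at 44 (size 1, align 1) → ends 45
pad 3 to align 8 for d
d at 48 (size 8, align 8) → ends 56
total 56 bytes, alignment 8
array of 19: 19 × 56 = 1064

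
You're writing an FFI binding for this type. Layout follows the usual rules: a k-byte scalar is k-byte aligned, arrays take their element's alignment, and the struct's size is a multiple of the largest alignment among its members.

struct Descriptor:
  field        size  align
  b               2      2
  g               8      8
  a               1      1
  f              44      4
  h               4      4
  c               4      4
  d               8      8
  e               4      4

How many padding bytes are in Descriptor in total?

13

0..2  b  (2B, 2-aligned)
2..8  -- padding (6B)
8..16  g  (8B, 8-aligned)
16..17  a  (1B, 1-aligned)
17..20  -- padding (3B)
20..64  f  (44B, 4-aligned)
64..68  h  (4B, 4-aligned)
68..72  c  (4B, 4-aligned)
72..80  d  (8B, 8-aligned)
80..84  e  (4B, 4-aligned)
84..88  -- tail padding (4B)
sizeof = 88, alignof = 8
data bytes 75, size 88 → padding 13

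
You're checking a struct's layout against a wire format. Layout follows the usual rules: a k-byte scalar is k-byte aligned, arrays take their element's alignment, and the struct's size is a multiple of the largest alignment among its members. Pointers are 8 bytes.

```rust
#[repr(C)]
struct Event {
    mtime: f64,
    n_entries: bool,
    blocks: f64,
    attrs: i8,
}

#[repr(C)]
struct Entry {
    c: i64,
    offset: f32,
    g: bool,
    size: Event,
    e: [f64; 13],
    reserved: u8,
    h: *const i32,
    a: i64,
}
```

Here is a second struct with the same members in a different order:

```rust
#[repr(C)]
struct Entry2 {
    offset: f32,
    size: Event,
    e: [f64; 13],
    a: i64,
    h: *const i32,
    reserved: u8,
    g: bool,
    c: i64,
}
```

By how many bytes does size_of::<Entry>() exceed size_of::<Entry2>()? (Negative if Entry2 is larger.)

Event: mtime at 0 (size 8, align 8) → ends 8; n_entries at 8 (size 1, align 1) → ends 9; pad 7 to align 8 for blocks; blocks at 16 (size 8, align 8) → ends 24; attrs at 24 (size 1, align 1) → ends 25; tail pad 7 to reach multiple of 8; total 32 bytes, alignment 8
c at 0 (size 8, align 8) → ends 8
offset at 8 (size 4, align 4) → ends 12
g at 12 (size 1, align 1) → ends 13
pad 3 to align 8 for size
size at 16 (size 32, align 8) → ends 48
e at 48 (size 104, align 8) → ends 152
reserved at 152 (size 1, align 1) → ends 153
pad 7 to align 8 for h
h at 160 (size 8, align 8) → ends 168
a at 168 (size 8, align 8) → ends 176
total 176 bytes, alignment 8
— Entry2 —
offset at 0 (size 4, align 4) → ends 4
pad 4 to align 8 for size
size at 8 (size 32, align 8) → ends 40
e at 40 (size 104, align 8) → ends 144
a at 144 (size 8, align 8) → ends 152
h at 152 (size 8, align 8) → ends 160
reserved at 160 (size 1, align 1) → ends 161
g at 161 (size 1, align 1) → ends 162
pad 6 to align 8 for c
c at 168 (size 8, align 8) → ends 176
total 176 bytes, alignment 8
176 − 176 = 0

0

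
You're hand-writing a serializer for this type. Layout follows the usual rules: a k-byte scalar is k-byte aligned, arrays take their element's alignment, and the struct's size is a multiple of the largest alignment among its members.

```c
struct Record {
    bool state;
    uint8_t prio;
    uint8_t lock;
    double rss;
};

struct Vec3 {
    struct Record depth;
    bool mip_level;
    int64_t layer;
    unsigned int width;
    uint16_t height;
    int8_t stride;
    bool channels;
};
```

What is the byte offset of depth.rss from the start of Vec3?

Record: state at 0 (size 1, align 1) → ends 1; prio at 1 (size 1, align 1) → ends 2; lock at 2 (size 1, align 1) → ends 3; pad 5 to align 8 for rss; rss at 8 (size 8, align 8) → ends 16; total 16 bytes, alignment 8
depth at 0 (size 16, align 8) → ends 16
within Record: rss at 8
0 + 8 = 8

8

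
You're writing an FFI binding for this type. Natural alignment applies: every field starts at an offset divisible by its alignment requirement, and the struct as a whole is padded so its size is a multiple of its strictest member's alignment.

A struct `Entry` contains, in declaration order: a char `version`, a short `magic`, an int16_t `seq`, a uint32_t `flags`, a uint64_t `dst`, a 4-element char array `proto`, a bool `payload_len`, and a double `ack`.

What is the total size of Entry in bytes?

40 bytes

0..1  version  (1B, 1-aligned)
1..2  -- padding (1B)
2..4  magic  (2B, 2-aligned)
4..6  seq  (2B, 2-aligned)
6..8  -- padding (2B)
8..12  flags  (4B, 4-aligned)
12..16  -- padding (4B)
16..24  dst  (8B, 8-aligned)
24..28  proto  (4B, 1-aligned)
28..29  payload_len  (1B, 1-aligned)
29..32  -- padding (3B)
32..40  ack  (8B, 8-aligned)
sizeof = 40, alignof = 8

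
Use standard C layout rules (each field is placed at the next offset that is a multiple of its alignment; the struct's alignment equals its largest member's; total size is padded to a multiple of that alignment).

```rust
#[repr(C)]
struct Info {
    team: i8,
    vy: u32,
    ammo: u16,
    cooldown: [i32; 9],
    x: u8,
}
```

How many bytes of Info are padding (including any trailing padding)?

8

team at 0 (size 1, align 1) → ends 1
pad 3 to align 4 for vy
vy at 4 (size 4, align 4) → ends 8
ammo at 8 (size 2, align 2) → ends 10
pad 2 to align 4 for cooldown
cooldown at 12 (size 36, align 4) → ends 48
x at 48 (size 1, align 1) → ends 49
tail pad 3 to reach multiple of 4
total 52 bytes, alignment 4
data bytes 44, size 52 → padding 8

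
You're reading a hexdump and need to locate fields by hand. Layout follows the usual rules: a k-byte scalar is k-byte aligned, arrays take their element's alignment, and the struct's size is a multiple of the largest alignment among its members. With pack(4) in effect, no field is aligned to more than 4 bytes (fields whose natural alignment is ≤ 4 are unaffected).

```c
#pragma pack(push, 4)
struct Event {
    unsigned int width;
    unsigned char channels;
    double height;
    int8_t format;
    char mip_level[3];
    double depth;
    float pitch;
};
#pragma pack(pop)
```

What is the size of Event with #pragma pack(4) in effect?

@0: width [4B, align 4] → 4
@4: channels [1B, align 1] → 5
+3 pad (align 4)
@8: height [8B, align 4] → 16
@16: format [1B, align 1] → 17
@17: mip_level [3B, align 1] → 20
@20: depth [8B, align 4] → 28
@28: pitch [4B, align 4] → 32
size 32, align 4

32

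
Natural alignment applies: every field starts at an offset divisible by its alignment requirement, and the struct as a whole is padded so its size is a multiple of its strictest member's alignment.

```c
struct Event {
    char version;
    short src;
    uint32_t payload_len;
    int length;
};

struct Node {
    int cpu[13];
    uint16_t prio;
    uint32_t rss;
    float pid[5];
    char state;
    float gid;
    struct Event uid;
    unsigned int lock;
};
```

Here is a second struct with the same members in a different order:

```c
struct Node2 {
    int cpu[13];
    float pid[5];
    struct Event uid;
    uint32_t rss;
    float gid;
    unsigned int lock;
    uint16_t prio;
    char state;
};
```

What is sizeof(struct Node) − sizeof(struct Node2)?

4

Event: version at 0 (size 1, align 1) → ends 1; pad 1 to align 2 for src; src at 2 (size 2, align 2) → ends 4; payload_len at 4 (size 4, align 4) → ends 8; length at 8 (size 4, align 4) → ends 12; total 12 bytes, alignment 4
cpu at 0 (size 52, align 4) → ends 52
prio at 52 (size 2, align 2) → ends 54
pad 2 to align 4 for rss
rss at 56 (size 4, align 4) → ends 60
pid at 60 (size 20, align 4) → ends 80
state at 80 (size 1, align 1) → ends 81
pad 3 to align 4 for gid
gid at 84 (size 4, align 4) → ends 88
uid at 88 (size 12, align 4) → ends 100
lock at 100 (size 4, align 4) → ends 104
total 104 bytes, alignment 4
— Node2 —
cpu at 0 (size 52, align 4) → ends 52
pid at 52 (size 20, align 4) → ends 72
uid at 72 (size 12, align 4) → ends 84
rss at 84 (size 4, align 4) → ends 88
gid at 88 (size 4, align 4) → ends 92
lock at 92 (size 4, align 4) → ends 96
prio at 96 (size 2, align 2) → ends 98
state at 98 (size 1, align 1) → ends 99
tail pad 1 to reach multiple of 4
total 100 bytes, alignment 4
104 − 100 = 4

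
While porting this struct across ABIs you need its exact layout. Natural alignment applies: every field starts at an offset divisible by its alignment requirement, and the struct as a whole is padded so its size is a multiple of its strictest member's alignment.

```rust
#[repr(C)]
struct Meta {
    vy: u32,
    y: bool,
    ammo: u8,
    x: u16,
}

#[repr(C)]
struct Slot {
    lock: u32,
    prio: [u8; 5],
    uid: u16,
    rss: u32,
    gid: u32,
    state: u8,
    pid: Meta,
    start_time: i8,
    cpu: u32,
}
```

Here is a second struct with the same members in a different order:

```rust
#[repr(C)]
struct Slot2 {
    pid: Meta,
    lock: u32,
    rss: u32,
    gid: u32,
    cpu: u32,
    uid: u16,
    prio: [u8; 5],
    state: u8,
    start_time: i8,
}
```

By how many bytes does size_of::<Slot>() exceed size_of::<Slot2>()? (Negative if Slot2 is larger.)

4

Meta: 0..4  vy  (4B, 4-aligned); 4..5  y  (1B, 1-aligned); 5..6  ammo  (1B, 1-aligned); 6..8  x  (2B, 2-aligned); sizeof = 8, alignof = 4
0..4  lock  (4B, 4-aligned)
4..9  prio  (5B, 1-aligned)
9..10  -- padding (1B)
10..12  uid  (2B, 2-aligned)
12..16  rss  (4B, 4-aligned)
16..20  gid  (4B, 4-aligned)
20..21  state  (1B, 1-aligned)
21..24  -- padding (3B)
24..32  pid  (8B, 4-aligned)
32..33  start_time  (1B, 1-aligned)
33..36  -- padding (3B)
36..40  cpu  (4B, 4-aligned)
sizeof = 40, alignof = 4
— Slot2 —
0..8  pid  (8B, 4-aligned)
8..12  lock  (4B, 4-aligned)
12..16  rss  (4B, 4-aligned)
16..20  gid  (4B, 4-aligned)
20..24  cpu  (4B, 4-aligned)
24..26  uid  (2B, 2-aligned)
26..31  prio  (5B, 1-aligned)
31..32  state  (1B, 1-aligned)
32..33  start_time  (1B, 1-aligned)
33..36  -- tail padding (3B)
sizeof = 36, alignof = 4
40 − 36 = 4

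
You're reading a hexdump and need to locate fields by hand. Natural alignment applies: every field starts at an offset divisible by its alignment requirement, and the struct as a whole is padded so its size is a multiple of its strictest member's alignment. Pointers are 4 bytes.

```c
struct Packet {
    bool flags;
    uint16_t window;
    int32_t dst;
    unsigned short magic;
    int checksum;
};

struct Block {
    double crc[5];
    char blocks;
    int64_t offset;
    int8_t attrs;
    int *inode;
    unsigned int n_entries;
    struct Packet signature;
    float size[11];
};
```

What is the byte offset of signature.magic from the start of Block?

Packet: @0: flags [1B, align 1] → 1; +1 pad (align 2); @2: window [2B, align 2] → 4; @4: dst [4B, align 4] → 8; @8: magic [2B, align 2] → 10; +2 pad (align 4); @12: checksum [4B, align 4] → 16; size 16, align 4
@0: crc [40B, align 8] → 40
@40: blocks [1B, align 1] → 41
+7 pad (align 8)
@48: offset [8B, align 8] → 56
@56: attrs [1B, align 1] → 57
+3 pad (align 4)
@60: inode [4B, align 4] → 64
@64: n_entries [4B, align 4] → 68
@68: signature [16B, align 4] → 84
within Packet: magic at 8
68 + 8 = 76

76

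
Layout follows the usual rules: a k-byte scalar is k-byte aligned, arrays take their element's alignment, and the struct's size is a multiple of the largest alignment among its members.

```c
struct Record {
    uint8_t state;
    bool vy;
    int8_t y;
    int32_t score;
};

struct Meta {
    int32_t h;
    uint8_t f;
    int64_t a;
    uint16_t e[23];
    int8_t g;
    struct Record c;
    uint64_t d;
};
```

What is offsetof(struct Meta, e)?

Record: state at 0 (size 1, align 1) → ends 1; vy at 1 (size 1, align 1) → ends 2; y at 2 (size 1, align 1) → ends 3; pad 1 to align 4 for score; score at 4 (size 4, align 4) → ends 8; total 8 bytes, alignment 4
h at 0 (size 4, align 4) → ends 4
f at 4 (size 1, align 1) → ends 5
pad 3 to align 8 for a
a at 8 (size 8, align 8) → ends 16
e at 16 (size 46, align 2) → ends 62

16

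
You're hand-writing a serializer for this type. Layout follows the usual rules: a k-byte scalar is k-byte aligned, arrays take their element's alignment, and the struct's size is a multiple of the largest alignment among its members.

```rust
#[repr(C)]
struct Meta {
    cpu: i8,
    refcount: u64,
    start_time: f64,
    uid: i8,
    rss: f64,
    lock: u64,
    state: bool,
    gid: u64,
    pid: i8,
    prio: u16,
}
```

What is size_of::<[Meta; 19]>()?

1368

0..1  cpu  (1B, 1-aligned)
1..8  -- padding (7B)
8..16  refcount  (8B, 8-aligned)
16..24  start_time  (8B, 8-aligned)
24..25  uid  (1B, 1-aligned)
25..32  -- padding (7B)
32..40  rss  (8B, 8-aligned)
40..48  lock  (8B, 8-aligned)
48..49  state  (1B, 1-aligned)
49..56  -- padding (7B)
56..64  gid  (8B, 8-aligned)
64..65  pid  (1B, 1-aligned)
65..66  -- padding (1B)
66..68  prio  (2B, 2-aligned)
68..72  -- tail padding (4B)
sizeof = 72, alignof = 8
array of 19: 19 × 72 = 1368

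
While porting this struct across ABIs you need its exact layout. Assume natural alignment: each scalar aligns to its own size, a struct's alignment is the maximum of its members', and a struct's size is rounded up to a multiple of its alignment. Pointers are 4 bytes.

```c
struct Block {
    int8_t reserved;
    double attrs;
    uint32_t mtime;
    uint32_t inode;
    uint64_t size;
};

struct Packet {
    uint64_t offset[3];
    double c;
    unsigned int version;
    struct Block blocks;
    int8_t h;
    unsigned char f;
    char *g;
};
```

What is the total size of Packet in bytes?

80

Block: 0..1  reserved  (1B, 1-aligned); 1..8  -- padding (7B); 8..16  attrs  (8B, 8-aligned); 16..20  mtime  (4B, 4-aligned); 20..24  inode  (4B, 4-aligned); 24..32  size  (8B, 8-aligned); sizeof = 32, alignof = 8
0..24  offset  (24B, 8-aligned)
24..32  c  (8B, 8-aligned)
32..36  version  (4B, 4-aligned)
36..40  -- padding (4B)
40..72  blocks  (32B, 8-aligned)
72..73  h  (1B, 1-aligned)
73..74  f  (1B, 1-aligned)
74..76  -- padding (2B)
76..80  g  (4B, 4-aligned)
sizeof = 80, alignof = 8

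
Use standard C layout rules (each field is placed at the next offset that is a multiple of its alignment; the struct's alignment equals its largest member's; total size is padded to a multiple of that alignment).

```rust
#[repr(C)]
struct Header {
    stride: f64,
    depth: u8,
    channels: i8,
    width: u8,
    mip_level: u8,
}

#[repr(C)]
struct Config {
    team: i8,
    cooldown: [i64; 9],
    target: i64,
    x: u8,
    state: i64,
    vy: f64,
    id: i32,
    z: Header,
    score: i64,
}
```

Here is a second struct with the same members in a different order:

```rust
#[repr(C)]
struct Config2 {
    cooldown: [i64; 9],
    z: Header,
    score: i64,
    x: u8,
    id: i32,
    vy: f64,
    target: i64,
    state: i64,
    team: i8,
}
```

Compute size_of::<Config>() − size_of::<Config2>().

8

Header: @0: stride [8B, align 8] → 8; @8: depth [1B, align 1] → 9; @9: channels [1B, align 1] → 10; @10: width [1B, align 1] → 11; @11: mip_level [1B, align 1] → 12; +4 tail pad (align 8); size 16, align 8
@0: team [1B, align 1] → 1
+7 pad (align 8)
@8: cooldown [72B, align 8] → 80
@80: target [8B, align 8] → 88
@88: x [1B, align 1] → 89
+7 pad (align 8)
@96: state [8B, align 8] → 104
@104: vy [8B, align 8] → 112
@112: id [4B, align 4] → 116
+4 pad (align 8)
@120: z [16B, align 8] → 136
@136: score [8B, align 8] → 144
size 144, align 8
— Config2 —
@0: cooldown [72B, align 8] → 72
@72: z [16B, align 8] → 88
@88: score [8B, align 8] → 96
@96: x [1B, align 1] → 97
+3 pad (align 4)
@100: id [4B, align 4] → 104
@104: vy [8B, align 8] → 112
@112: target [8B, align 8] → 120
@120: state [8B, align 8] → 128
@128: team [1B, align 1] → 129
+7 tail pad (align 8)
size 136, align 8
144 − 136 = 8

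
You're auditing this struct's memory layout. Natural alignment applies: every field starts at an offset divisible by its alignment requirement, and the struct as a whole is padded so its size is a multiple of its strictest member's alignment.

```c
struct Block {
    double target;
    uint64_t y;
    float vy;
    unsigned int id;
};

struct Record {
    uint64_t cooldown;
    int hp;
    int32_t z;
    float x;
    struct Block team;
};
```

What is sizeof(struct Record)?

Block: 0..8  target  (8B, 8-aligned); 8..16  y  (8B, 8-aligned); 16..20  vy  (4B, 4-aligned); 20..24  id  (4B, 4-aligned); sizeof = 24, alignof = 8
0..8  cooldown  (8B, 8-aligned)
8..12  hp  (4B, 4-aligned)
12..16  z  (4B, 4-aligned)
16..20  x  (4B, 4-aligned)
20..24  -- padding (4B)
24..48  team  (24B, 8-aligned)
sizeof = 48, alignof = 8

48 bytes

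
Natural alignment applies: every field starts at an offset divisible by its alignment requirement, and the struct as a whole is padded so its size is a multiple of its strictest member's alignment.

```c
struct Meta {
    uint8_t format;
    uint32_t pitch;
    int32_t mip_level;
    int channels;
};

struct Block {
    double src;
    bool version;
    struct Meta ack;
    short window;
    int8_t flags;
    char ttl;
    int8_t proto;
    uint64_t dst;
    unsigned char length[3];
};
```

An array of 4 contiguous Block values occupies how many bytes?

224

Meta: @0: format [1B, align 1] → 1; +3 pad (align 4); @4: pitch [4B, align 4] → 8; @8: mip_level [4B, align 4] → 12; @12: channels [4B, align 4] → 16; size 16, align 4
@0: src [8B, align 8] → 8
@8: version [1B, align 1] → 9
+3 pad (align 4)
@12: ack [16B, align 4] → 28
@28: window [2B, align 2] → 30
@30: flags [1B, align 1] → 31
@31: ttl [1B, align 1] → 32
@32: proto [1B, align 1] → 33
+7 pad (align 8)
@40: dst [8B, align 8] → 48
@48: length [3B, align 1] → 51
+5 tail pad (align 8)
size 56, align 8
array of 4: 4 × 56 = 224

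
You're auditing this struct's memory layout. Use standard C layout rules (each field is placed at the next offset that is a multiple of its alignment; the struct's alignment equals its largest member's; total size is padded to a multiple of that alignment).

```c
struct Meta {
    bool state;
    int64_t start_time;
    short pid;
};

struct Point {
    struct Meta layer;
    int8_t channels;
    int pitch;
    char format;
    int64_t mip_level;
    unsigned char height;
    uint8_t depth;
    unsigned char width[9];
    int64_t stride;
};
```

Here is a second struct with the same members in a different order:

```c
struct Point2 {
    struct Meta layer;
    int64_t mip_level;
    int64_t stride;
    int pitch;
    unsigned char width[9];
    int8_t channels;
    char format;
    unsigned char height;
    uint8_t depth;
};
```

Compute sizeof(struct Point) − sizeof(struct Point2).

Meta: 0..1  state  (1B, 1-aligned); 1..8  -- padding (7B); 8..16  start_time  (8B, 8-aligned); 16..18  pid  (2B, 2-aligned); 18..24  -- tail padding (6B); sizeof = 24, alignof = 8
0..24  layer  (24B, 8-aligned)
24..25  channels  (1B, 1-aligned)
25..28  -- padding (3B)
28..32  pitch  (4B, 4-aligned)
32..33  format  (1B, 1-aligned)
33..40  -- padding (7B)
40..48  mip_level  (8B, 8-aligned)
48..49  height  (1B, 1-aligned)
49..50  depth  (1B, 1-aligned)
50..59  width  (9B, 1-aligned)
59..64  -- padding (5B)
64..72  stride  (8B, 8-aligned)
sizeof = 72, alignof = 8
— Point2 —
0..24  layer  (24B, 8-aligned)
24..32  mip_level  (8B, 8-aligned)
32..40  stride  (8B, 8-aligned)
40..44  pitch  (4B, 4-aligned)
44..53  width  (9B, 1-aligned)
53..54  channels  (1B, 1-aligned)
54..55  format  (1B, 1-aligned)
55..56  height  (1B, 1-aligned)
56..57  depth  (1B, 1-aligned)
57..64  -- tail padding (7B)
sizeof = 64, alignof = 8
72 − 64 = 8

8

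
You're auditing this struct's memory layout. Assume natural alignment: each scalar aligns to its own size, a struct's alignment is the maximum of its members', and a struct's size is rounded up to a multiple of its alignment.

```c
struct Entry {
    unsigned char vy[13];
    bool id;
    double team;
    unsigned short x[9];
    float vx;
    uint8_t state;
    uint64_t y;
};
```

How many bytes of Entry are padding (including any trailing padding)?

@0: vy [13B, align 1] → 13
@13: id [1B, align 1] → 14
+2 pad (align 8)
@16: team [8B, align 8] → 24
@24: x [18B, align 2] → 42
+2 pad (align 4)
@44: vx [4B, align 4] → 48
@48: state [1B, align 1] → 49
+7 pad (align 8)
@56: y [8B, align 8] → 64
size 64, align 8
data bytes 53, size 64 → padding 11

11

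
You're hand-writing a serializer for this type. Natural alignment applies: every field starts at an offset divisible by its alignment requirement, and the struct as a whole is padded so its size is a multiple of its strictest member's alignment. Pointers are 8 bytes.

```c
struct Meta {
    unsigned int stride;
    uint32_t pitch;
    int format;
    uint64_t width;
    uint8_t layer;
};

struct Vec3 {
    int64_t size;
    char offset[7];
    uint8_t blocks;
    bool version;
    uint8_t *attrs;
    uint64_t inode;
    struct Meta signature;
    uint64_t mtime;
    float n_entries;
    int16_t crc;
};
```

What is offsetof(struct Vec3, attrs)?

Meta: 0..4  stride  (4B, 4-aligned); 4..8  pitch  (4B, 4-aligned); 8..12  format  (4B, 4-aligned); 12..16  -- padding (4B); 16..24  width  (8B, 8-aligned); 24..25  layer  (1B, 1-aligned); 25..32  -- tail padding (7B); sizeof = 32, alignof = 8
0..8  size  (8B, 8-aligned)
8..15  offset  (7B, 1-aligned)
15..16  blocks  (1B, 1-aligned)
16..17  version  (1B, 1-aligned)
17..24  -- padding (7B)
24..32  attrs  (8B, 8-aligned)

24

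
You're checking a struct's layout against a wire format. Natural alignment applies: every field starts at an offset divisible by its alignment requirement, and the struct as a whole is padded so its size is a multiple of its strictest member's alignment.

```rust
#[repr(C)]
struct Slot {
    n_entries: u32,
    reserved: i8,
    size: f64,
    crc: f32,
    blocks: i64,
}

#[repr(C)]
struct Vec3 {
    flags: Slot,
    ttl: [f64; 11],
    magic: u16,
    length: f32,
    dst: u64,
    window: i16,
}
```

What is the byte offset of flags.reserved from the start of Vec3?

4

Slot: n_entries at 0 (size 4, align 4) → ends 4; reserved at 4 (size 1, align 1) → ends 5; pad 3 to align 8 for size; size at 8 (size 8, align 8) → ends 16; crc at 16 (size 4, align 4) → ends 20; pad 4 to align 8 for blocks; blocks at 24 (size 8, align 8) → ends 32; total 32 bytes, alignment 8
flags at 0 (size 32, align 8) → ends 32
within Slot: reserved at 4
0 + 4 = 4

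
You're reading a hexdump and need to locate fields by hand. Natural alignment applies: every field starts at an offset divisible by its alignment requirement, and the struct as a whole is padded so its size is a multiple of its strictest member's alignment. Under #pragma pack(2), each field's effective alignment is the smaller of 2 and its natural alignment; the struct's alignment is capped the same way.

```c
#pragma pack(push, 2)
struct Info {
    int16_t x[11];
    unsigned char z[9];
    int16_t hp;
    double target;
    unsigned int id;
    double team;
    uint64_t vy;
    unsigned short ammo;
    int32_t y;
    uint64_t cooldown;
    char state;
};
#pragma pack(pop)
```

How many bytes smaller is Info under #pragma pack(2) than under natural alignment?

natural layout:
  0..22  x  (22B, 2-aligned)
  22..31  z  (9B, 1-aligned)
  31..32  -- padding (1B)
  32..34  hp  (2B, 2-aligned)
  34..40  -- padding (6B)
  40..48  target  (8B, 8-aligned)
  48..52  id  (4B, 4-aligned)
  52..56  -- padding (4B)
  56..64  team  (8B, 8-aligned)
  64..72  vy  (8B, 8-aligned)
  72..74  ammo  (2B, 2-aligned)
  74..76  -- padding (2B)
  76..80  y  (4B, 4-aligned)
  80..88  cooldown  (8B, 8-aligned)
  88..89  state  (1B, 1-aligned)
  89..96  -- tail padding (7B)
  sizeof = 96, alignof = 8
packed(2) layout:
  0..22  x  (22B, 2-aligned)
  22..31  z  (9B, 1-aligned)
  31..32  -- padding (1B)
  32..34  hp  (2B, 2-aligned)
  34..42  target  (8B, 2-aligned)
  42..46  id  (4B, 2-aligned)
  46..54  team  (8B, 2-aligned)
  54..62  vy  (8B, 2-aligned)
  62..64  ammo  (2B, 2-aligned)
  64..68  y  (4B, 2-aligned)
  68..76  cooldown  (8B, 2-aligned)
  76..77  state  (1B, 1-aligned)
  77..78  -- tail padding (1B)
  sizeof = 78, alignof = 2
96 − 78 = 18

18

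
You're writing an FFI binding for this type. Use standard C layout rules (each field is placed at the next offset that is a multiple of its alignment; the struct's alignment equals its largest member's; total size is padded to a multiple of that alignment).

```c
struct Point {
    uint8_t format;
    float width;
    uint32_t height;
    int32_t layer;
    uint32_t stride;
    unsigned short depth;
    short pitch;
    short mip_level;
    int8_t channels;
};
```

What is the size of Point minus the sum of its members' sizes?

4

format at 0 (size 1, align 1) → ends 1
pad 3 to align 4 for width
width at 4 (size 4, align 4) → ends 8
height at 8 (size 4, align 4) → ends 12
layer at 12 (size 4, align 4) → ends 16
stride at 16 (size 4, align 4) → ends 20
depth at 20 (size 2, align 2) → ends 22
pitch at 22 (size 2, align 2) → ends 24
mip_level at 24 (size 2, align 2) → ends 26
channels at 26 (size 1, align 1) → ends 27
tail pad 1 to reach multiple of 4
total 28 bytes, alignment 4
data bytes 24, size 28 → padding 4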